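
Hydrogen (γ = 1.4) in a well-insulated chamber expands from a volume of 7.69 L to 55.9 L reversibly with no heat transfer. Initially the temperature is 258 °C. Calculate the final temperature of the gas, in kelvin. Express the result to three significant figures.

T₂ ≈ 240 K

Adiabatic: T₁V₁^(γ−1) = T₂V₂^(γ−1) ⇒ T₂ = T₁ (V₁/V₂)^(γ−1).
T₁ = 258 °C = 531.1 K.
T₂ = 531.1 × (7.69/55.9)^(0.4) = 240.2 K.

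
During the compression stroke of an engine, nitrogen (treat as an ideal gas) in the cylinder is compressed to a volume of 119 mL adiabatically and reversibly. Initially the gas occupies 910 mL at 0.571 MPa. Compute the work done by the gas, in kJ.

W ≈ -1.63 kJ

γ = 7/5 for a diatomic ideal gas.
P₂ = P₁(V₁/V₂)^γ = 0.571×(910/119)^(7/5) = 9.852 MPa.
For a reversible adiabat, W_by_gas = (P₁V₁ − P₂V₂)/(γ−1).
W_by = (571000×0.00091 − 9.852×10^6×0.000119) / (2/5) = -1632 J.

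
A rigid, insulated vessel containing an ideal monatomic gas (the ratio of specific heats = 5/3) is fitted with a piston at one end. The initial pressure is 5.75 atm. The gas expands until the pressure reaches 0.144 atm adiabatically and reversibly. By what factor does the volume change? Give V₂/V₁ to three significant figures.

V₂/V₁ ≈ 9.14

From PV^γ = const, V₂/V₁ = (P₁/P₂)^(1/γ).
V₂/V₁ = (5.75/0.144)^(3/5) = 9.137.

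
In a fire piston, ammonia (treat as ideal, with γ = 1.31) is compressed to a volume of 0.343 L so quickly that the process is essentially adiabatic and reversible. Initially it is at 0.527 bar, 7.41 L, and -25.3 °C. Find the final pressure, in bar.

P₂ ≈ 29.5 bar

Adiabatic: P₁V₁^γ = P₂V₂^γ ⇒ P₂ = P₁ (V₁/V₂)^γ.
P₂ = 0.527 × (7.41/0.343)^(1.31) = 29.51 bar.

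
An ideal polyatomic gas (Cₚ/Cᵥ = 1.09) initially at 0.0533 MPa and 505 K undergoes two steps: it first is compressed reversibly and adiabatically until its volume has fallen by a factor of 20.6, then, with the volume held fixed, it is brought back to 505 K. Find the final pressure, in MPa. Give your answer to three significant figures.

P₃ ≈ 1.10 MPa

Adiabatic step (PV^γ = const): P₂ = 0.0533×20.6^(1.09) = 1.442 MPa; T₂ = 505×20.6^(0.09) = 663 K.
Isochoric: P₃ = P₂(T₃/T₂) = 1.442 × (505/663) = 1.098 MPa.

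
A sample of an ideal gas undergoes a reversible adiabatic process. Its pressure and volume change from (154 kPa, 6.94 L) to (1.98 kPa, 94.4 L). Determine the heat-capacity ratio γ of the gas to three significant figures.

γ ≈ 1.67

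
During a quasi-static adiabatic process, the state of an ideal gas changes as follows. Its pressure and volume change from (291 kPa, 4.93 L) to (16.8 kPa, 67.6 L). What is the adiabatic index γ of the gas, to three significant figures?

γ ≈ 1.09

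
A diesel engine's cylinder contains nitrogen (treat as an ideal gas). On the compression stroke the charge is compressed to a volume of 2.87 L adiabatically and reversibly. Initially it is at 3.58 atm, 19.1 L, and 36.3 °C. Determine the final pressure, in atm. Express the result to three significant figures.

P₂ ≈ 50.9 atm

Since PV^γ is constant along a reversible adiabat, P₂ = P₁ (V₁/V₂)^γ.
γ = 7/5 for a diatomic ideal gas.
P₂ = 3.58 × (19.1/2.87)^(7/5) = 50.85 atm.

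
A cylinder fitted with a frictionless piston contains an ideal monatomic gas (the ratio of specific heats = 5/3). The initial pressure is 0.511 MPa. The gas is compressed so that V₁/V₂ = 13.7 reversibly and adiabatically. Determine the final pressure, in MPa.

P₂ ≈ 40.1 MPa

Since PV^γ is constant along a reversible adiabat, P₂ = P₁ (V₁/V₂)^γ.
P₂ = 0.511 × 13.7^(5/3) = 40.08 MPa.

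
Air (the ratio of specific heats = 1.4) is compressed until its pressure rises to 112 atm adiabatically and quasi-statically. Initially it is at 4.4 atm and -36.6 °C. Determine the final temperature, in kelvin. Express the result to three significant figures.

T₂ ≈ 596 K

Adiabatic: T₂/T₁ = (P₂/P₁)^((γ−1)/γ).
T₁ = -36.6 °C = 236.5 K.
T₂ = 236.5 × (112/4.4)^(0.286) = 596.4 K.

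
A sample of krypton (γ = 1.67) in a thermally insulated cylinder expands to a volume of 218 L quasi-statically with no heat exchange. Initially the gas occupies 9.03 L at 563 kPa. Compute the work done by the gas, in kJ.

P₂ = P₁(V₁/V₂)^γ = 563×(9.03/218)^(1.67) = 2.762 kPa.
For a reversible adiabat, W_by_gas = (P₁V₁ − P₂V₂)/(γ−1).
W_by = (563000×0.00903 − 2762×0.218) / (0.67) = 6689 J.

W ≈ 6.69 kJ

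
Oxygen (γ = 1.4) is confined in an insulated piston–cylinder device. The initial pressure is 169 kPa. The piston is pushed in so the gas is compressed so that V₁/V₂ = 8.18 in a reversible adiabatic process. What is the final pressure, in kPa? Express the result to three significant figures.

P₂ ≈ 3200 kPa

Since PV^γ is constant along a reversible adiabat, P₂ = P₁ (V₁/V₂)^γ.
P₂ = 169 × 8.18^(1.4) = 3204 kPa.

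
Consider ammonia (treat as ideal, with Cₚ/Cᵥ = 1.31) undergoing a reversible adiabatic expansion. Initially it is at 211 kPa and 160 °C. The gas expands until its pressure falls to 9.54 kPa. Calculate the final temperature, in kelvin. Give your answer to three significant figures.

T₂ ≈ 208 K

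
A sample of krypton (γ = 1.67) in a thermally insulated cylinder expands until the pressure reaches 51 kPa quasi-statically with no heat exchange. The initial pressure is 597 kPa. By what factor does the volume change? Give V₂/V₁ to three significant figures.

V₂/V₁ ≈ 4.36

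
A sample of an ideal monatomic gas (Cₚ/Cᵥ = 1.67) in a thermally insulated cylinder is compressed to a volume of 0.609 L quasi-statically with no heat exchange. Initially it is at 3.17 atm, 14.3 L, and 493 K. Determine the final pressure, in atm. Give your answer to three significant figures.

P₂ ≈ 617 atm

Adiabatic: P₁V₁^γ = P₂V₂^γ ⇒ P₂ = P₁ (V₁/V₂)^γ.
P₂ = 3.17 × (14.3/0.609)^(1.67) = 616.8 atm.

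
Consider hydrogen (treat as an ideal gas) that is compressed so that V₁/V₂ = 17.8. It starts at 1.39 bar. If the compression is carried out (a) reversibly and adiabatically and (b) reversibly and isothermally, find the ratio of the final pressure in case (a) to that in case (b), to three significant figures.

P_adiabatic / P_isothermal ≈ 3.16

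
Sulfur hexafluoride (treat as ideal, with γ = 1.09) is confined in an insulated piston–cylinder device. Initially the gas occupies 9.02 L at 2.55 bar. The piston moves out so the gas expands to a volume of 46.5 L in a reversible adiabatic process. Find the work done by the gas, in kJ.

P₂ = P₁(V₁/V₂)^γ = 2.55×(9.02/46.5)^(1.09) = 0.4268 bar.
For a reversible adiabat, W_by_gas = (P₁V₁ − P₂V₂)/(γ−1).
W_by = (255000×0.00902 − 42680×0.0465) / (0.09) = 3507 J.

W ≈ 3.51 kJ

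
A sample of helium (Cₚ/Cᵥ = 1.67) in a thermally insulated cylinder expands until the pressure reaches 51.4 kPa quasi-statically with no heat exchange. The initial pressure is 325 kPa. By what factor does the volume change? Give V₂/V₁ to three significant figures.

From PV^γ = const, V₂/V₁ = (P₁/P₂)^(1/γ).
V₂/V₁ = (325/51.4)^(0.599) = 3.017.

V₂/V₁ ≈ 3.02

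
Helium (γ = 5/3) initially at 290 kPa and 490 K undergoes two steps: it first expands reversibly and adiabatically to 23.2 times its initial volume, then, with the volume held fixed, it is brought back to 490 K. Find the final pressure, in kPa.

P₃ ≈ 12.5 kPa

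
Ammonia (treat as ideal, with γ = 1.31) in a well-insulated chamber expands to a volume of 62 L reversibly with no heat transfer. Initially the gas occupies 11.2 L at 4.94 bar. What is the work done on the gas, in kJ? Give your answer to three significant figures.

P₂ = P₁(V₁/V₂)^γ = 4.94×(11.2/62)^(1.31) = 0.525 bar.
For a reversible adiabat, W_by_gas = (P₁V₁ − P₂V₂)/(γ−1).
W_by = (494000×0.0112 − 52500×0.062) / (0.31) = 7347 J.
W_on_gas = −W_by = -7347 J.

W ≈ -7.35 kJ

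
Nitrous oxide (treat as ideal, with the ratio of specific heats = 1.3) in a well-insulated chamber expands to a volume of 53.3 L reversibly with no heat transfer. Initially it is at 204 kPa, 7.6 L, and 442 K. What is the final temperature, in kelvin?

T₂ ≈ 246 K

Adiabatic: T₁V₁^(γ−1) = T₂V₂^(γ−1) ⇒ T₂ = T₁ (V₁/V₂)^(γ−1).
T₂ = 442 × (7.6/53.3)^(0.3) = 246.4 K.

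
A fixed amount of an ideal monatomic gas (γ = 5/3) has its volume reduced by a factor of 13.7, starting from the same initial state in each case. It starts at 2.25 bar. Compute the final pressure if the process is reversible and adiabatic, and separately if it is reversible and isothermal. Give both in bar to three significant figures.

adiabatic: 176 bar; isothermal: 30.8 bar

Isothermal: P₂ = P₁(V₁/V₂) = 2.25×13.7 = 30.82 bar.
Adiabatic: P₂ = P₁(V₁/V₂)^γ = 2.25×13.7^(5/3) = 176.5 bar.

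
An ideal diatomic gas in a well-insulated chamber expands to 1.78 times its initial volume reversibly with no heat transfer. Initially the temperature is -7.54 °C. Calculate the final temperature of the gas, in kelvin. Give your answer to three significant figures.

T₂ ≈ 211 K

Adiabatic: T₁V₁^(γ−1) = T₂V₂^(γ−1) ⇒ T₂ = T₁ (V₁/V₂)^(γ−1).
For a diatomic ideal gas γ = 7/5, so γ−1 = 2/5.
T₁ = -7.54 °C = 265.6 K.
T₂ = 265.6 × (1/1.78)^(2/5) = 210.9 K.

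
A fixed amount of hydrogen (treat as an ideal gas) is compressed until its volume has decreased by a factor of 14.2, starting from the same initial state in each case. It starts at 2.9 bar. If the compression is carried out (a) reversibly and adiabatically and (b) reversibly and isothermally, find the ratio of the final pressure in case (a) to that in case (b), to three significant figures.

P_adiabatic / P_isothermal ≈ 2.89

For a diatomic ideal gas γ = 7/5.
Isothermal: P_b = P₁(V₁/V₂) = 2.9×14.2.
Adiabatic: P_a = P₁(V₁/V₂)^γ = 2.9×14.2^(7/5).
P_a/P_b = (V₁/V₂)^(γ−1) = 14.2^(2/5) = 2.89.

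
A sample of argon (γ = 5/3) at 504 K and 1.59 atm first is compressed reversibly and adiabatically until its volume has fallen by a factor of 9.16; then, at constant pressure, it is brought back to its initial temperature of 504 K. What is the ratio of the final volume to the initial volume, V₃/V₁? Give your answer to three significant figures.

Adiabatic step: V₂/V₁ = 0.1092; T₂ = T₁·9.16^(2/3) = 2206 K.
Isobaric step: V₃/V₂ = T₃/T₂ = 504/2206.
V₃/V₁ = (V₂/V₁)(V₃/V₂) = 0.1092 × (504/2206) = 0.02494.

V₃/V₁ ≈ 0.0249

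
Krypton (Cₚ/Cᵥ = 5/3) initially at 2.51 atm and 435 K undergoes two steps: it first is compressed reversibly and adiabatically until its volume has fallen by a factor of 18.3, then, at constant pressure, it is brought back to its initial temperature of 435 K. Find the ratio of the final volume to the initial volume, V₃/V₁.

Adiabatic step: V₂/V₁ = 0.05464; T₂ = T₁·18.3^(2/3) = 3021 K.
Isobaric step: V₃/V₂ = T₃/T₂ = 435/3021.
V₃/V₁ = (V₂/V₁)(V₃/V₂) = 0.05464 × (435/3021) = 0.007869.

V₃/V₁ ≈ 0.00787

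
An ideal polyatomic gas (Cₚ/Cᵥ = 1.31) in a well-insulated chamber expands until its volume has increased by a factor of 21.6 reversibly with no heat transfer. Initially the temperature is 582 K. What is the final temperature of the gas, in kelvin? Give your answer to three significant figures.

Adiabatic: T₁V₁^(γ−1) = T₂V₂^(γ−1) ⇒ T₂ = T₁ (V₁/V₂)^(γ−1).
T₂ = 582 × (1/21.6)^(0.31) = 224.5 K.

T₂ ≈ 225 K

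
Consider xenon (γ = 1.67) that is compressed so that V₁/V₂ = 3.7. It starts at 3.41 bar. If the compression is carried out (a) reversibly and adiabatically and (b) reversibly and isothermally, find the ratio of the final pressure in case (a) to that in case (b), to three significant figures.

Isothermal: P_b = P₁(V₁/V₂) = 3.41×3.7.
Adiabatic: P_a = P₁(V₁/V₂)^γ = 3.41×3.7^(1.67).
P_a/P_b = (V₁/V₂)^(γ−1) = 3.7^(0.67) = 2.403.

P_adiabatic / P_isothermal ≈ 2.40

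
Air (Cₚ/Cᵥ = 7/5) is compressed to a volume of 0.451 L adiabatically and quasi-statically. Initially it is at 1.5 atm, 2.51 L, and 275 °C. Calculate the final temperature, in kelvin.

Adiabatic: T₁V₁^(γ−1) = T₂V₂^(γ−1) ⇒ T₂ = T₁ (V₁/V₂)^(γ−1).
T₁ = 275 °C = 548.1 K.
T₂ = 548.1 × (2.51/0.451)^(2/5) = 1089 K.

T₂ ≈ 1090 K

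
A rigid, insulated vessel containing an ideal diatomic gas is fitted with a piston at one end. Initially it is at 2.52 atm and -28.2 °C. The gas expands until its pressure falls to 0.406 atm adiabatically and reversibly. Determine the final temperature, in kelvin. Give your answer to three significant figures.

Adiabatic: T₂/T₁ = (P₂/P₁)^((γ−1)/γ).
For a diatomic ideal gas γ = 7/5, so (γ−1)/γ = 2/7.
T₁ = -28.2 °C = 244.9 K.
T₂ = 244.9 × (0.406/2.52)^(2/7) = 145.4 K.

T₂ ≈ 145 K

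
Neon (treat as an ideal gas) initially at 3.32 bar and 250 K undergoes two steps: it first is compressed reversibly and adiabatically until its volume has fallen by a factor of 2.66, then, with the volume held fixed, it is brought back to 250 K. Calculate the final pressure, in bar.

P₃ ≈ 8.83 bar

For a monatomic ideal gas γ = 5/3.
Adiabatic step (PV^γ = const): P₂ = 3.32×2.66^(5/3) = 16.95 bar; T₂ = 250×2.66^(2/3) = 479.9 K.
Isochoric: P₃ = P₂(T₃/T₂) = 16.95 × (250/479.9) = 8.831 bar.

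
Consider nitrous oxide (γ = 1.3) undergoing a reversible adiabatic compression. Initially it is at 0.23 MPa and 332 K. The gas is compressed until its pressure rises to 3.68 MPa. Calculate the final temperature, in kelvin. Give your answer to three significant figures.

T₂ ≈ 630 K

Adiabatic: T₂/T₁ = (P₂/P₁)^((γ−1)/γ).
T₂ = 332 × (3.68/0.23)^(0.231) = 629.5 K.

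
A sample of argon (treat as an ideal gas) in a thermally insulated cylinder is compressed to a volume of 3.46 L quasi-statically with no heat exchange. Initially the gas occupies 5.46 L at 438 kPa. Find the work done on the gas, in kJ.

W ≈ 1.28 kJ

γ = 5/3 for a monatomic ideal gas.
P₂ = P₁(V₁/V₂)^γ = 438×(5.46/3.46)^(5/3) = 936.8 kPa.
For a reversible adiabat, W_by_gas = (P₁V₁ − P₂V₂)/(γ−1).
W_by = (438000×0.00546 − 936800×0.00346) / (2/3) = -1275 J.
W_on_gas = −W_by = 1275 J.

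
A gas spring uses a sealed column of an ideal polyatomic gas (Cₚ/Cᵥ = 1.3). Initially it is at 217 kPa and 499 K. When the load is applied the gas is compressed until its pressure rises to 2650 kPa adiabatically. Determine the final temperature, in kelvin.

Along an adiabat T P^((1−γ)/γ) is constant, so T₂ = T₁ (P₂/P₁)^((γ−1)/γ).
T₂ = 499 × (2650/217)^(0.231) = 889 K.

T₂ ≈ 889 K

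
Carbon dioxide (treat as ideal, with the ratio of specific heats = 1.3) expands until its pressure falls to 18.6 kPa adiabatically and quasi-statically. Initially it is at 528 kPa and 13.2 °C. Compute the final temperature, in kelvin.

Adiabatic: T₂/T₁ = (P₂/P₁)^((γ−1)/γ).
T₁ = 13.2 °C = 286.3 K.
T₂ = 286.3 × (18.6/528)^(0.231) = 132.3 K.

T₂ ≈ 132 K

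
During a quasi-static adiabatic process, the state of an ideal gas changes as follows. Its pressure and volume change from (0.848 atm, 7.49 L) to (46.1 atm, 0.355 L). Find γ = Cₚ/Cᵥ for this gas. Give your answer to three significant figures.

γ ≈ 1.31

PV^γ = const ⇒ γ = ln(P₂/P₁) / ln(V₁/V₂).
γ = ln(46.1/0.848) / ln(7.49/0.355) = 1.31.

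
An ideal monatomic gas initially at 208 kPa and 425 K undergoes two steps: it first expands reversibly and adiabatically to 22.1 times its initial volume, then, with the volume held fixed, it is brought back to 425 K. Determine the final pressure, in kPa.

For a monatomic ideal gas γ = 5/3.
Adiabatic step (PV^γ = const): P₂ = 208×(1/22.1)^(5/3) = 1.195 kPa; T₂ = 425×(1/22.1)^(2/3) = 53.97 K.
Isochoric: P₃ = P₂(T₃/T₂) = 1.195 × (425/53.97) = 9.412 kPa.

P₃ ≈ 9.41 kPa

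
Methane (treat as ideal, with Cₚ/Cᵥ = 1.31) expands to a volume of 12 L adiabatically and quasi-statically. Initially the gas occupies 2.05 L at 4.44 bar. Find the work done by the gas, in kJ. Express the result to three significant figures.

W ≈ 1.24 kJ

P₂ = P₁(V₁/V₂)^γ = 4.44×(2.05/12)^(1.31) = 0.4386 bar.
For a reversible adiabat, W_by_gas = (P₁V₁ − P₂V₂)/(γ−1).
W_by = (444000×0.00205 − 43860×0.012) / (0.31) = 1238 J.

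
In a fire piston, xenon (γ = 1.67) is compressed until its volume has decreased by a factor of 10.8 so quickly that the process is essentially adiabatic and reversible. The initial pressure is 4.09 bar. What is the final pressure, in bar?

Since PV^γ is constant along a reversible adiabat, P₂ = P₁ (V₁/V₂)^γ.
P₂ = 4.09 × 10.8^(1.67) = 217.5 bar.

P₂ ≈ 218 bar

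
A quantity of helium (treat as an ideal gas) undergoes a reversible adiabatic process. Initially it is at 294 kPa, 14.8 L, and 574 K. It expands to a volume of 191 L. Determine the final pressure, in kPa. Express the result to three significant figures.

Since PV^γ is constant along a reversible adiabat, P₂ = P₁ (V₁/V₂)^γ.
γ = 5/3 for a monatomic ideal gas.
P₂ = 294 × (14.8/191)^(5/3) = 4.141 kPa.

P₂ ≈ 4.14 kPa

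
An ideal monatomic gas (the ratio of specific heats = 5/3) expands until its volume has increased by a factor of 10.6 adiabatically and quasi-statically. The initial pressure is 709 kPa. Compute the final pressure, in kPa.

Since PV^γ is constant along a reversible adiabat, P₂ = P₁ (V₁/V₂)^γ.
P₂ = 709 × (1/10.6)^(5/3) = 13.86 kPa.

P₂ ≈ 13.9 kPa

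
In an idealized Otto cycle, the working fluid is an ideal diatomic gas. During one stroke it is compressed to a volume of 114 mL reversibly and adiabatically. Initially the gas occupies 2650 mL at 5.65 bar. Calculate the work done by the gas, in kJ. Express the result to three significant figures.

W ≈ -9.43 kJ

γ = 7/5 for a diatomic ideal gas.
P₂ = P₁(V₁/V₂)^γ = 5.65×(2650/114)^(7/5) = 462.3 bar.
For a reversible adiabat, W_by_gas = (P₁V₁ − P₂V₂)/(γ−1).
W_by = (565000×0.00265 − 4.623×10^7×0.000114) / (2/5) = -9432 J.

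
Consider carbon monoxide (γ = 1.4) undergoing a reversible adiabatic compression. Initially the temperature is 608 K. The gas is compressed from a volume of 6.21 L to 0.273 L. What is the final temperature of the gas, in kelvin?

T₂ ≈ 2120 K

For a reversible adiabat TV^(γ−1) is constant, so T₂ = T₁ (V₁/V₂)^(γ−1).
T₂ = 608 × (6.21/0.273)^(0.4) = 2122 K.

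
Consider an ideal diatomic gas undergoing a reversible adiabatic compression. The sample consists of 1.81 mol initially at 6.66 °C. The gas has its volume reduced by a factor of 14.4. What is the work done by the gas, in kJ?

Adiabatic: T₁V₁^(γ−1) = T₂V₂^(γ−1) ⇒ T₂ = T₁ (V₁/V₂)^(γ−1).
γ = 7/5 for a diatomic ideal gas, so γ−1 = 2/5.
T₁ = 6.66 °C = 279.8 K.
T₂ = 279.8 × 14.4^(2/5) = 813.2 K.
Q = 0, so ΔU = W_on_gas = nCᵥΔT with Cᵥ = R/(γ−1) = 20.79 J/(mol·K).
ΔU = 1.81 × 20.79 × (813.2 − 279.8) = 20070 J.
Work done by the gas = −ΔU = -20070 J.

W ≈ -20.1 kJ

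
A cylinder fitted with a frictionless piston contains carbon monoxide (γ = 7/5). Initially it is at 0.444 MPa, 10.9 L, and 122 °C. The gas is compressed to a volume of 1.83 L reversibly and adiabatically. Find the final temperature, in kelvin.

Adiabatic: T₁V₁^(γ−1) = T₂V₂^(γ−1) ⇒ T₂ = T₁ (V₁/V₂)^(γ−1).
T₁ = 122 °C = 395.1 K.
T₂ = 395.1 × (10.9/1.83)^(2/5) = 806.8 K.

T₂ ≈ 807 K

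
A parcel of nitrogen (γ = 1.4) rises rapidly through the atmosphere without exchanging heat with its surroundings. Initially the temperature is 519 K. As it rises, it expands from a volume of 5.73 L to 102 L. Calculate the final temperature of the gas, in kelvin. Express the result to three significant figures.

T₂ ≈ 164 K

Adiabatic: T₁V₁^(γ−1) = T₂V₂^(γ−1) ⇒ T₂ = T₁ (V₁/V₂)^(γ−1).
T₂ = 519 × (5.73/102)^(0.4) = 164.1 K.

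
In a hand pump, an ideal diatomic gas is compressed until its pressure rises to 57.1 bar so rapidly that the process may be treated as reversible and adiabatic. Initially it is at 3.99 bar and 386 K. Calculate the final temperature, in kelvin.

Adiabatic: T₂/T₁ = (P₂/P₁)^((γ−1)/γ).
For a diatomic ideal gas γ = 7/5, so (γ−1)/γ = 2/7.
T₂ = 386 × (57.1/3.99)^(2/7) = 825.6 K.

T₂ ≈ 826 K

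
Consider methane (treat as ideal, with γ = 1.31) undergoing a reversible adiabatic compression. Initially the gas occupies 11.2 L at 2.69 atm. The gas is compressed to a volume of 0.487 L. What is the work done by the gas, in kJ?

P₂ = P₁(V₁/V₂)^γ = 2.69×(11.2/0.487)^(1.31) = 163.5 atm.
For a reversible adiabat, W_by_gas = (P₁V₁ − P₂V₂)/(γ−1).
W_by = (272600×0.0112 − 1.657×10^7×0.000487) / (0.31) = -16180 J.

W ≈ -16.2 kJ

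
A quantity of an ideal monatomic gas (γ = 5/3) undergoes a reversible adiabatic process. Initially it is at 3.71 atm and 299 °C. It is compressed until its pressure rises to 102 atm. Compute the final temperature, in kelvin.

Along an adiabat T P^((1−γ)/γ) is constant, so T₂ = T₁ (P₂/P₁)^((γ−1)/γ).
T₁ = 299 °C = 572.1 K.
T₂ = 572.1 × (102/3.71)^(2/5) = 2154 K.

T₂ ≈ 2150 K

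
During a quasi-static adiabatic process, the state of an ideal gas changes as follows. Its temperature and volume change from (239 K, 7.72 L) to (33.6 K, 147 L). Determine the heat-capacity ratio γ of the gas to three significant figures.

γ ≈ 1.67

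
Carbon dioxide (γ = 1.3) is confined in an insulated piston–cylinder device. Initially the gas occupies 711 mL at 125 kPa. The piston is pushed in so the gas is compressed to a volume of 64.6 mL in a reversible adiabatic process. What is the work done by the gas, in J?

P₂ = P₁(V₁/V₂)^γ = 125×(711/64.6)^(1.3) = 2825 kPa.
For a reversible adiabat, W_by_gas = (P₁V₁ − P₂V₂)/(γ−1).
W_by = (125000×0.000711 − 2.825×10^6×6.46×10^-5) / (0.3) = -312.1 J.

W ≈ -312 J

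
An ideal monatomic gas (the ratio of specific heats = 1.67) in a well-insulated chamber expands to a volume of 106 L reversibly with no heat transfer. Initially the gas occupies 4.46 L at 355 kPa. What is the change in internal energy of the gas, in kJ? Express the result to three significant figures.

ΔU ≈ -2.08 kJ

P₂ = P₁(V₁/V₂)^γ = 355×(4.46/106)^(1.67) = 1.788 kPa.
For a reversible adiabat, W_by_gas = (P₁V₁ − P₂V₂)/(γ−1).
W_by = (355000×0.00446 − 1788×0.106) / (0.67) = 2080 J.
Q = 0 ⇒ ΔU = −W_by = -2080 J.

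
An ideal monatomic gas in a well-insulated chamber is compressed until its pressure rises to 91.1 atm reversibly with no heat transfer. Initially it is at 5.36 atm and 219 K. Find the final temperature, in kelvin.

Adiabatic: T₂/T₁ = (P₂/P₁)^((γ−1)/γ).
For a monatomic ideal gas γ = 5/3, so (γ−1)/γ = 2/5.
T₂ = 219 × (91.1/5.36)^(2/5) = 680.1 K.

T₂ ≈ 680 K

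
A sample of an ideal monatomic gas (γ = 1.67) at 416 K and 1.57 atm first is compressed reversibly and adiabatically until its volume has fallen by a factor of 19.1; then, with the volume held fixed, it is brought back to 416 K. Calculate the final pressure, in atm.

P₃ ≈ 30.0 atm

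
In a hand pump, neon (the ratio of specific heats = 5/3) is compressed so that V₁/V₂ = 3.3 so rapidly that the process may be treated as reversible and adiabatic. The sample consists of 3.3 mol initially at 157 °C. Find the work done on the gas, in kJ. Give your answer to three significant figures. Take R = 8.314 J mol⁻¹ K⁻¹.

For a reversible adiabat TV^(γ−1) is constant, so T₂ = T₁ (V₁/V₂)^(γ−1).
T₁ = 157 °C = 430.1 K.
T₂ = 430.1 × 3.3^(2/3) = 953.4 K.
Q = 0, so ΔU = W_on_gas = nCᵥΔT with Cᵥ = R/(γ−1) = 12.47 J/(mol·K).
ΔU = 3.3 × 12.47 × (953.4 − 430.1) = 21540 J.

W ≈ 21.5 kJ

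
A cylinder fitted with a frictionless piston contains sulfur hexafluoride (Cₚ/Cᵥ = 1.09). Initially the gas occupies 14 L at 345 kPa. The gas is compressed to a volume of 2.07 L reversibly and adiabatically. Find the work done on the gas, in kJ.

W ≈ 10.1 kJ

P₂ = P₁(V₁/V₂)^γ = 345×(14/2.07)^(1.09) = 2771 kPa.
For a reversible adiabat, W_by_gas = (P₁V₁ − P₂V₂)/(γ−1).
W_by = (345000×0.014 − 2.771×10^6×0.00207) / (0.09) = -10070 J.
W_on_gas = −W_by = 10070 J.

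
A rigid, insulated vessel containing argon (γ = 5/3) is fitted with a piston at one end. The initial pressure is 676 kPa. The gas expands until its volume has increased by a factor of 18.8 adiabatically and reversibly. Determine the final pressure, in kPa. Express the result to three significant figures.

P₂ ≈ 5.09 kPa

Adiabatic: P₁V₁^γ = P₂V₂^γ ⇒ P₂ = P₁ (V₁/V₂)^γ.
P₂ = 676 × (1/18.8)^(5/3) = 5.086 kPa.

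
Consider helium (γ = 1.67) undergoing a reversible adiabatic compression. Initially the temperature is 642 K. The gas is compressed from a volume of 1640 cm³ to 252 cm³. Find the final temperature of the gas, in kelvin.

For a reversible adiabat TV^(γ−1) is constant, so T₂ = T₁ (V₁/V₂)^(γ−1).
T₂ = 642 × (1640/252)^(0.67) = 2252 K.

T₂ ≈ 2250 K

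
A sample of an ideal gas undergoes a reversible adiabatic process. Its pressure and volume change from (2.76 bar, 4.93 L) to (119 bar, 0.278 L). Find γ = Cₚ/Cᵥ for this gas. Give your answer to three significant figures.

PV^γ = const ⇒ γ = ln(P₂/P₁) / ln(V₁/V₂).
γ = ln(119/2.76) / ln(4.93/0.278) = 1.309.

γ ≈ 1.31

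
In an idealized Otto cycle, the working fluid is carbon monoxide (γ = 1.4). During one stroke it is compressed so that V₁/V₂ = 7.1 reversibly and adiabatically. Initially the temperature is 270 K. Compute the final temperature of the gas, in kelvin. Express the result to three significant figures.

T₂ ≈ 591 K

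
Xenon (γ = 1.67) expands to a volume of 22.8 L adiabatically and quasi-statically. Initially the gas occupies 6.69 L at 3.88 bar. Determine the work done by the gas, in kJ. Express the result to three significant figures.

P₂ = P₁(V₁/V₂)^γ = 3.88×(6.69/22.8)^(1.67) = 0.5007 bar.
For a reversible adiabat, W_by_gas = (P₁V₁ − P₂V₂)/(γ−1).
W_by = (388000×0.00669 − 50070×0.0228) / (0.67) = 2170 J.

W ≈ 2.17 kJ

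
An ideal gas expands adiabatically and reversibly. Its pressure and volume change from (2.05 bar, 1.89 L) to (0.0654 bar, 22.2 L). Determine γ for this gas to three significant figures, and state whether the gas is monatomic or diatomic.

PV^γ = const ⇒ γ = ln(P₂/P₁) / ln(V₁/V₂).
γ = ln(0.0654/2.05) / ln(1.89/22.2) = 1.398.
γ ≈ 1.40 is close to 7/5, so the gas is diatomic.

γ ≈ 1.40; diatomic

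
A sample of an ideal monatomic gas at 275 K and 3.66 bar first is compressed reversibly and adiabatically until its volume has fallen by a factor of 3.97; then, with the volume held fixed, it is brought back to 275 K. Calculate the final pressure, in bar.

For a monatomic ideal gas γ = 5/3.
Adiabatic step (PV^γ = const): P₂ = 3.66×3.97^(5/3) = 36.43 bar; T₂ = 275×3.97^(2/3) = 689.5 K.
Isochoric: P₃ = P₂(T₃/T₂) = 36.43 × (275/689.5) = 14.53 bar.

P₃ ≈ 14.5 bar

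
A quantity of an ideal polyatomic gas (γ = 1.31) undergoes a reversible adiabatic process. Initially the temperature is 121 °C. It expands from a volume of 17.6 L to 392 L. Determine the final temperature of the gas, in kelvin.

T₂ ≈ 151 K

For a reversible adiabat TV^(γ−1) is constant, so T₂ = T₁ (V₁/V₂)^(γ−1).
T₁ = 121 °C = 394.1 K.
T₂ = 394.1 × (17.6/392)^(0.31) = 150.6 K.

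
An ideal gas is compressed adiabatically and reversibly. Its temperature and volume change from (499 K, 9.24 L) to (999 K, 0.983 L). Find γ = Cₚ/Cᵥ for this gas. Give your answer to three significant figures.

TV^(γ−1) = const ⇒ γ − 1 = ln(T₂/T₁) / ln(V₁/V₂).
γ = 1 + ln(999/499) / ln(9.24/0.983) = 1.31.

γ ≈ 1.31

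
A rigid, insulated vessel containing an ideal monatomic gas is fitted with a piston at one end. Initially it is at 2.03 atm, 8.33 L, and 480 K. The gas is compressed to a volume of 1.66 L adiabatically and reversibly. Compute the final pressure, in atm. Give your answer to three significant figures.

Adiabatic: P₁V₁^γ = P₂V₂^γ ⇒ P₂ = P₁ (V₁/V₂)^γ.
γ = 5/3 for a monatomic ideal gas.
P₂ = 2.03 × (8.33/1.66)^(5/3) = 29.86 atm.

P₂ ≈ 29.9 atm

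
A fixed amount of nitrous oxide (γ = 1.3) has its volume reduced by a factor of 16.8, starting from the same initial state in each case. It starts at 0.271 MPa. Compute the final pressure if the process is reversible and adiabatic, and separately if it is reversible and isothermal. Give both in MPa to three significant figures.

adiabatic: 10.6 MPa; isothermal: 4.55 MPa

Isothermal: P₂ = P₁(V₁/V₂) = 0.271×16.8 = 4.553 MPa.
Adiabatic: P₂ = P₁(V₁/V₂)^γ = 0.271×16.8^(1.3) = 10.61 MPa.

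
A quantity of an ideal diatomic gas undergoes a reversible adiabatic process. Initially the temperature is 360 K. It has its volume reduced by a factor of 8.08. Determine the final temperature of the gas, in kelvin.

Adiabatic: T₁V₁^(γ−1) = T₂V₂^(γ−1) ⇒ T₂ = T₁ (V₁/V₂)^(γ−1).
For a diatomic ideal gas γ = 7/5, so γ−1 = 2/5.
T₂ = 360 × 8.08^(2/5) = 830.4 K.

T₂ ≈ 830 K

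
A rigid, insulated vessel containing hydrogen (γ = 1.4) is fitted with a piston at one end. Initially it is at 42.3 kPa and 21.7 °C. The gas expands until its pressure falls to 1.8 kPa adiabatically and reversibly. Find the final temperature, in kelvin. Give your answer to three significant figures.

T₂ ≈ 120 K

Adiabatic: T₂/T₁ = (P₂/P₁)^((γ−1)/γ).
T₁ = 21.7 °C = 294.8 K.
T₂ = 294.8 × (1.8/42.3)^(0.286) = 119.6 K.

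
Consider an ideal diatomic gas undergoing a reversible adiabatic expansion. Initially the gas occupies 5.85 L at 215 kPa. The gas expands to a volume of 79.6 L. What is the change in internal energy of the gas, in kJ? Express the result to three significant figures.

ΔU ≈ -2.04 kJ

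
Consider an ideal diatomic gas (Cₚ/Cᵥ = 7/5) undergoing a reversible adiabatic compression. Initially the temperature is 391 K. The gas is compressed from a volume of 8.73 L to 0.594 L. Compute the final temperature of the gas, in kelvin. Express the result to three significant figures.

Adiabatic: T₁V₁^(γ−1) = T₂V₂^(γ−1) ⇒ T₂ = T₁ (V₁/V₂)^(γ−1).
T₂ = 391 × (8.73/0.594)^(2/5) = 1146 K.

T₂ ≈ 1150 K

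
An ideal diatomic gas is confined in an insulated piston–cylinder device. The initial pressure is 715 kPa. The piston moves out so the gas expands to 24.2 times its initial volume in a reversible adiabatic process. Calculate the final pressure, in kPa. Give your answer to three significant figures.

P₂ ≈ 8.26 kPa

Since PV^γ is constant along a reversible adiabat, P₂ = P₁ (V₁/V₂)^γ.
For a diatomic ideal gas γ = 7/5.
P₂ = 715 × (1/24.2)^(7/5) = 8.26 kPa.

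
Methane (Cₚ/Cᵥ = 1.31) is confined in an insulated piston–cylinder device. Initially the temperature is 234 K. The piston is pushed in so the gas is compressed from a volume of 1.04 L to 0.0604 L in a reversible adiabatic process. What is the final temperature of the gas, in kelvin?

For a reversible adiabat TV^(γ−1) is constant, so T₂ = T₁ (V₁/V₂)^(γ−1).
T₂ = 234 × (1.04/0.0604)^(0.31) = 565.4 K.

T₂ ≈ 565 K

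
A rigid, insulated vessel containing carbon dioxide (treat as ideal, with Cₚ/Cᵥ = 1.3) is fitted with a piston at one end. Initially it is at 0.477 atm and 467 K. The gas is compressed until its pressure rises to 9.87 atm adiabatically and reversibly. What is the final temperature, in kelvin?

T₂ ≈ 940 K

Along an adiabat T P^((1−γ)/γ) is constant, so T₂ = T₁ (P₂/P₁)^((γ−1)/γ).
T₂ = 467 × (9.87/0.477)^(0.231) = 939.6 K.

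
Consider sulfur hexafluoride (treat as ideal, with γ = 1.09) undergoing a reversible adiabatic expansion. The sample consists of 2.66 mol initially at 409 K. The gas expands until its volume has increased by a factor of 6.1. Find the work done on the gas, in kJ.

Adiabatic: T₁V₁^(γ−1) = T₂V₂^(γ−1) ⇒ T₂ = T₁ (V₁/V₂)^(γ−1).
T₂ = 409 × (1/6.1)^(0.09) = 347.6 K.
Q = 0, so ΔU = W_on_gas = nCᵥΔT with Cᵥ = R/(γ−1) = 92.38 J/(mol·K).
ΔU = 2.66 × 92.38 × (347.6 − 409) = -15090 J.

W ≈ -15.1 kJ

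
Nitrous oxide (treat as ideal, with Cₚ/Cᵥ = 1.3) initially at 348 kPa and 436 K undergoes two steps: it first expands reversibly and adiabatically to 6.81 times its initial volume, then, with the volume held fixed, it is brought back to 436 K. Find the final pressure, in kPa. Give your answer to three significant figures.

Adiabatic step (PV^γ = const): P₂ = 348×(1/6.81)^(1.3) = 28.74 kPa; T₂ = 436×(1/6.81)^(0.3) = 245.2 K.
Isochoric: P₃ = P₂(T₃/T₂) = 28.74 × (436/245.2) = 51.1 kPa.

P₃ ≈ 51.1 kPa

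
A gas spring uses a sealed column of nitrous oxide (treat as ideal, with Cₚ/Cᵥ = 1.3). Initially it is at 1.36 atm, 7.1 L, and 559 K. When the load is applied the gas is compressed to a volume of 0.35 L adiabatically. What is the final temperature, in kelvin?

Adiabatic: T₁V₁^(γ−1) = T₂V₂^(γ−1) ⇒ T₂ = T₁ (V₁/V₂)^(γ−1).
T₂ = 559 × (7.1/0.35)^(0.3) = 1379 K.

T₂ ≈ 1380 K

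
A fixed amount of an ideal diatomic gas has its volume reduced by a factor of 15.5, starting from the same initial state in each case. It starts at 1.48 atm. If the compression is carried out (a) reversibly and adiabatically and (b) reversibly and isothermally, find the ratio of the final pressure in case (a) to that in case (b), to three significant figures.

For a diatomic ideal gas γ = 7/5.
Isothermal: P_b = P₁(V₁/V₂) = 1.48×15.5.
Adiabatic: P_a = P₁(V₁/V₂)^γ = 1.48×15.5^(7/5).
P_a/P_b = (V₁/V₂)^(γ−1) = 15.5^(2/5) = 2.993.

P_adiabatic / P_isothermal ≈ 2.99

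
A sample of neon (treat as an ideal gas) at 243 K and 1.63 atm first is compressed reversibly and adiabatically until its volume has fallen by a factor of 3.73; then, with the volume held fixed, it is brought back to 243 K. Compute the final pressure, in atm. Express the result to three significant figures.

For a monatomic ideal gas γ = 5/3.
Adiabatic step (PV^γ = const): P₂ = 1.63×3.73^(5/3) = 14.62 atm; T₂ = 243×3.73^(2/3) = 584.4 K.
Isochoric: P₃ = P₂(T₃/T₂) = 14.62 × (243/584.4) = 6.08 atm.

P₃ ≈ 6.08 atm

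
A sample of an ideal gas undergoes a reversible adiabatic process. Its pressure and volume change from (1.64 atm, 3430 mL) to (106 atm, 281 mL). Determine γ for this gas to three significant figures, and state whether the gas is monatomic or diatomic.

γ ≈ 1.67; monatomic

PV^γ = const ⇒ γ = ln(P₂/P₁) / ln(V₁/V₂).
γ = ln(106/1.64) / ln(3430/281) = 1.666.
γ ≈ 1.67 is close to 5/3, so the gas is monatomic.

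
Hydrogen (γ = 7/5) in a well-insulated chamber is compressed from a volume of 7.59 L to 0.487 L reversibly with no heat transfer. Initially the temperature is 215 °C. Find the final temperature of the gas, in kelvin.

Adiabatic: T₁V₁^(γ−1) = T₂V₂^(γ−1) ⇒ T₂ = T₁ (V₁/V₂)^(γ−1).
T₁ = 215 °C = 488.1 K.
T₂ = 488.1 × (7.59/0.487)^(2/5) = 1464 K.

T₂ ≈ 1460 K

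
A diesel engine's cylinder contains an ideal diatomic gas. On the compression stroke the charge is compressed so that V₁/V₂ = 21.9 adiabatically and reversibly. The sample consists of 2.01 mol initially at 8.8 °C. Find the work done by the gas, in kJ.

W ≈ -28.7 kJ

For a reversible adiabat TV^(γ−1) is constant, so T₂ = T₁ (V₁/V₂)^(γ−1).
γ = 7/5 for a diatomic ideal gas, so γ−1 = 2/5.
T₁ = 8.8 °C = 281.9 K.
T₂ = 281.9 × 21.9^(2/5) = 969.1 K.
Q = 0, so ΔU = W_on_gas = nCᵥΔT with Cᵥ = R/(γ−1) = 20.79 J/(mol·K).
ΔU = 2.01 × 20.79 × (969.1 − 281.9) = 28710 J.
Work done by the gas = −ΔU = -28710 J.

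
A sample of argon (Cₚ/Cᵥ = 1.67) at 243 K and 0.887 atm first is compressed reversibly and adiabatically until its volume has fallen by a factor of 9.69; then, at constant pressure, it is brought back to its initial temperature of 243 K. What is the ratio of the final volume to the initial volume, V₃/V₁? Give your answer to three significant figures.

Adiabatic step: V₂/V₁ = 0.1032; T₂ = T₁·9.69^(0.67) = 1113 K.
Isobaric step: V₃/V₂ = T₃/T₂ = 243/1113.
V₃/V₁ = (V₂/V₁)(V₃/V₂) = 0.1032 × (243/1113) = 0.02253.

V₃/V₁ ≈ 0.0225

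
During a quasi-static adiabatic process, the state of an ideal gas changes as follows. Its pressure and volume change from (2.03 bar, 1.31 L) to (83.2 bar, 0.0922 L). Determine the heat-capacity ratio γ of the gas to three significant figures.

γ ≈ 1.40

PV^γ = const ⇒ γ = ln(P₂/P₁) / ln(V₁/V₂).
γ = ln(83.2/2.03) / ln(1.31/0.0922) = 1.399.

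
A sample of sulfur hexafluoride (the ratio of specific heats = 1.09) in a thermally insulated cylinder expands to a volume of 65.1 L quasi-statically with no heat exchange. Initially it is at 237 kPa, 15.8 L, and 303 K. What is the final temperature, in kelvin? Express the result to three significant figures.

For a reversible adiabat TV^(γ−1) is constant, so T₂ = T₁ (V₁/V₂)^(γ−1).
T₂ = 303 × (15.8/65.1)^(0.09) = 266.7 K.

T₂ ≈ 267 K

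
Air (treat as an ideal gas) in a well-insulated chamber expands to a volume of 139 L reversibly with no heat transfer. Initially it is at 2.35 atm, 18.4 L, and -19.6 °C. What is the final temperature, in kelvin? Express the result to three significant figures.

T₂ ≈ 113 K

For a reversible adiabat TV^(γ−1) is constant, so T₂ = T₁ (V₁/V₂)^(γ−1).
γ = 7/5 for a diatomic ideal gas.
T₁ = -19.6 °C = 253.5 K.
T₂ = 253.5 × (18.4/139)^(2/5) = 112.9 K.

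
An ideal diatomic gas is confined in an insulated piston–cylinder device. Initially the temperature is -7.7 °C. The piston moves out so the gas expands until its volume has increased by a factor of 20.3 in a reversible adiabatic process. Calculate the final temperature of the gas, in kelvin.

Adiabatic: T₁V₁^(γ−1) = T₂V₂^(γ−1) ⇒ T₂ = T₁ (V₁/V₂)^(γ−1).
For a diatomic ideal gas γ = 7/5, so γ−1 = 2/5.
T₁ = -7.7 °C = 265.4 K.
T₂ = 265.4 × (1/20.3)^(2/5) = 79.61 K.

T₂ ≈ 79.6 K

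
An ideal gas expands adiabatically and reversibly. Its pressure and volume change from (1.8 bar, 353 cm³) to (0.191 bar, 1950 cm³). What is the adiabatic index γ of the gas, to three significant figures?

PV^γ = const ⇒ γ = ln(P₂/P₁) / ln(V₁/V₂).
γ = ln(0.191/1.8) / ln(353/1950) = 1.313.

γ ≈ 1.31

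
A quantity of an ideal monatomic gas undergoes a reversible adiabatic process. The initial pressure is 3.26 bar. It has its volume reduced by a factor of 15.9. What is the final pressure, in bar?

Adiabatic: P₁V₁^γ = P₂V₂^γ ⇒ P₂ = P₁ (V₁/V₂)^γ.
For a monatomic ideal gas γ = 5/3.
P₂ = 3.26 × 15.9^(5/3) = 327.8 bar.

P₂ ≈ 328 bar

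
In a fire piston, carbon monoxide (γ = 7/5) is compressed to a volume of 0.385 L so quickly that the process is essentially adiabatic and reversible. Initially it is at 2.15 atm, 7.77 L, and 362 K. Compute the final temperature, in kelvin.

T₂ ≈ 1200 K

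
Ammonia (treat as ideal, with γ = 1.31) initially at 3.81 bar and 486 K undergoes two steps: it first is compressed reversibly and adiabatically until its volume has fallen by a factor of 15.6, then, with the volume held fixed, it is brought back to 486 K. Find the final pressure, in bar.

P₃ ≈ 59.4 bar

Adiabatic step (PV^γ = const): P₂ = 3.81×15.6^(1.31) = 139.3 bar; T₂ = 486×15.6^(0.31) = 1139 K.
Isochoric: P₃ = P₂(T₃/T₂) = 139.3 × (486/1139) = 59.44 bar.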